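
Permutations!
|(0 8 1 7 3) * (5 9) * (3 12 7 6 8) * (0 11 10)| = |(0 3 11 10)(1 6 8)(5 9)(7 12)| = 12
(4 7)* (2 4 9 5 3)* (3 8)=[0, 1, 4, 2, 7, 8, 6, 9, 3, 5]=(2 4 7 9 5 8 3)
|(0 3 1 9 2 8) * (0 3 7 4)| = |(0 7 4)(1 9 2 8 3)| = 15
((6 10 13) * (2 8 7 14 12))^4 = (2 12 14 7 8)(6 10 13)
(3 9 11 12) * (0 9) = (0 9 11 12 3) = [9, 1, 2, 0, 4, 5, 6, 7, 8, 11, 10, 12, 3]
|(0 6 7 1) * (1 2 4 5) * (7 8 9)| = |(0 6 8 9 7 2 4 5 1)| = 9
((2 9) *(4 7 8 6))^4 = ((2 9)(4 7 8 6))^4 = (9)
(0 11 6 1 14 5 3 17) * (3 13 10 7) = (0 11 6 1 14 5 13 10 7 3 17) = [11, 14, 2, 17, 4, 13, 1, 3, 8, 9, 7, 6, 12, 10, 5, 15, 16, 0]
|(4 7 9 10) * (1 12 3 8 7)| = |(1 12 3 8 7 9 10 4)| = 8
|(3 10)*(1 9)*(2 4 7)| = 6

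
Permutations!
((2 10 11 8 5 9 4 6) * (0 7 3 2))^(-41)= (0 2 8 4 7 10 5 6 3 11 9)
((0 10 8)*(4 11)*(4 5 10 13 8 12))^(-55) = ((0 13 8)(4 11 5 10 12))^(-55) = (0 8 13)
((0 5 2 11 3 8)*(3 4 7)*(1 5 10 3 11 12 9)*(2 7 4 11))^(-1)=(0 8 3 10)(1 9 12 2 7 5)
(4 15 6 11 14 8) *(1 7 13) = [0, 7, 2, 3, 15, 5, 11, 13, 4, 9, 10, 14, 12, 1, 8, 6] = (1 7 13)(4 15 6 11 14 8)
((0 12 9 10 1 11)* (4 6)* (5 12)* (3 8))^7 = (12)(3 8)(4 6)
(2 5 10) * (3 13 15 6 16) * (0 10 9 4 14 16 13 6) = (0 10 2 5 9 4 14 16 3 6 13 15) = [10, 1, 5, 6, 14, 9, 13, 7, 8, 4, 2, 11, 12, 15, 16, 0, 3]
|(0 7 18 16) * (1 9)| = |(0 7 18 16)(1 9)| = 4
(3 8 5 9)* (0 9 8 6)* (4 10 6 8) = (0 9 3 8 5 4 10 6) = [9, 1, 2, 8, 10, 4, 0, 7, 5, 3, 6]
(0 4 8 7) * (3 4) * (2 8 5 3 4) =[4, 1, 8, 2, 5, 3, 6, 0, 7] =(0 4 5 3 2 8 7)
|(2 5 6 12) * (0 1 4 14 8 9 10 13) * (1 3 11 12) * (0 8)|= |(0 3 11 12 2 5 6 1 4 14)(8 9 10 13)|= 20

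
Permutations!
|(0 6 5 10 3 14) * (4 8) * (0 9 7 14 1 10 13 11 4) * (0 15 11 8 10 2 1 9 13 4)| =26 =|(0 6 5 4 10 3 9 7 14 13 8 15 11)(1 2)|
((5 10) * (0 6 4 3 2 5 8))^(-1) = ((0 6 4 3 2 5 10 8))^(-1) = (0 8 10 5 2 3 4 6)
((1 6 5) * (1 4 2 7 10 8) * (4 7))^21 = (1 7)(2 4)(5 8)(6 10) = ((1 6 5 7 10 8)(2 4))^21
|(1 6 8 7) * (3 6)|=5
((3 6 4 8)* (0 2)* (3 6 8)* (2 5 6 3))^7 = ((0 5 6 4 2)(3 8))^7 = (0 6 2 5 4)(3 8)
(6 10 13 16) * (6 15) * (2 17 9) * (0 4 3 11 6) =[4, 1, 17, 11, 3, 5, 10, 7, 8, 2, 13, 6, 12, 16, 14, 0, 15, 9] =(0 4 3 11 6 10 13 16 15)(2 17 9)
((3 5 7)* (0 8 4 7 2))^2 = ((0 8 4 7 3 5 2))^2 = (0 4 3 2 8 7 5)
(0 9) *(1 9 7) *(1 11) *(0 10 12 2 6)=[7, 9, 6, 3, 4, 5, 0, 11, 8, 10, 12, 1, 2]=(0 7 11 1 9 10 12 2 6)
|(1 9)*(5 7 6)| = |(1 9)(5 7 6)| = 6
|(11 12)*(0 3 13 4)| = 4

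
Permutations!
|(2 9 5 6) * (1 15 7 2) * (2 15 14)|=6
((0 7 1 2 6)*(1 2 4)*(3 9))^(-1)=(0 6 2 7)(1 4)(3 9)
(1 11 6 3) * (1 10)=(1 11 6 3 10)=[0, 11, 2, 10, 4, 5, 3, 7, 8, 9, 1, 6]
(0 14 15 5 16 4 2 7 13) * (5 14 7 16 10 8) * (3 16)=[7, 1, 3, 16, 2, 10, 6, 13, 5, 9, 8, 11, 12, 0, 15, 14, 4]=(0 7 13)(2 3 16 4)(5 10 8)(14 15)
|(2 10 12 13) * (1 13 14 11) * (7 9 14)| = 9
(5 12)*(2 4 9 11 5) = [0, 1, 4, 3, 9, 12, 6, 7, 8, 11, 10, 5, 2] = (2 4 9 11 5 12)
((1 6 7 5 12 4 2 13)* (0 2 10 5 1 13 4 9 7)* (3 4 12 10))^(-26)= (13)(0 12 7 6 2 9 1)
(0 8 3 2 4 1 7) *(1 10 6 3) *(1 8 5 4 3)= [5, 7, 3, 2, 10, 4, 1, 0, 8, 9, 6]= (0 5 4 10 6 1 7)(2 3)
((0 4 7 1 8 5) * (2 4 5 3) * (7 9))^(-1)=(0 5)(1 7 9 4 2 3 8)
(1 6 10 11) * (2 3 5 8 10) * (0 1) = (0 1 6 2 3 5 8 10 11) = [1, 6, 3, 5, 4, 8, 2, 7, 10, 9, 11, 0]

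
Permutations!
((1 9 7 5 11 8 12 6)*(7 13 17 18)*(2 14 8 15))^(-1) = ((1 9 13 17 18 7 5 11 15 2 14 8 12 6))^(-1) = (1 6 12 8 14 2 15 11 5 7 18 17 13 9)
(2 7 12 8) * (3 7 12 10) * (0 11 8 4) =(0 11 8 2 12 4)(3 7 10) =[11, 1, 12, 7, 0, 5, 6, 10, 2, 9, 3, 8, 4]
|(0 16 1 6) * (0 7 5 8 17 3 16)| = 8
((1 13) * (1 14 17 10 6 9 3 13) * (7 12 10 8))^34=(3 8 6 14 12)(7 9 17 10 13)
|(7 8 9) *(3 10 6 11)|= 12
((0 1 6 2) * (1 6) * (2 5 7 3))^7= (0 6 5 7 3 2)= ((0 6 5 7 3 2))^7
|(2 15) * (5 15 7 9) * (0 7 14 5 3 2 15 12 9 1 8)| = |(15)(0 7 1 8)(2 14 5 12 9 3)| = 12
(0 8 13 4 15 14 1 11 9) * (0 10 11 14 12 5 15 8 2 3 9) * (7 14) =(0 2 3 9 10 11)(1 7 14)(4 8 13)(5 15 12) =[2, 7, 3, 9, 8, 15, 6, 14, 13, 10, 11, 0, 5, 4, 1, 12]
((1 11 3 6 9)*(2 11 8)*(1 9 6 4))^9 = (1 11)(2 4)(3 8)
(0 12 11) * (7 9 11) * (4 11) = (0 12 7 9 4 11) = [12, 1, 2, 3, 11, 5, 6, 9, 8, 4, 10, 0, 7]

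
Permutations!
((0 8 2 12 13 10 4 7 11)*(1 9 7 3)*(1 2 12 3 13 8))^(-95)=(2 3)(4 13 10)(8 12)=((0 1 9 7 11)(2 3)(4 13 10)(8 12))^(-95)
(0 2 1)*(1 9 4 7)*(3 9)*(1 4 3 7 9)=(0 2 7 4 9 3 1)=[2, 0, 7, 1, 9, 5, 6, 4, 8, 3]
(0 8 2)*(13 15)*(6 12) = (0 8 2)(6 12)(13 15) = [8, 1, 0, 3, 4, 5, 12, 7, 2, 9, 10, 11, 6, 15, 14, 13]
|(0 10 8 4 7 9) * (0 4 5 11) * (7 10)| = 8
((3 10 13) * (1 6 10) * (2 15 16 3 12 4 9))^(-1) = (1 3 16 15 2 9 4 12 13 10 6)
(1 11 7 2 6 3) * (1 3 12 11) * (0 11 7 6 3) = (0 11 6 12 7 2 3) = [11, 1, 3, 0, 4, 5, 12, 2, 8, 9, 10, 6, 7]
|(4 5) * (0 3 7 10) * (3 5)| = |(0 5 4 3 7 10)| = 6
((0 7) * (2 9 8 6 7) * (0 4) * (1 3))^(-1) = ((0 2 9 8 6 7 4)(1 3))^(-1) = (0 4 7 6 8 9 2)(1 3)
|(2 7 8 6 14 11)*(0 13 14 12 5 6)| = 21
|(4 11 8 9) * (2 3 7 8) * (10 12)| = |(2 3 7 8 9 4 11)(10 12)| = 14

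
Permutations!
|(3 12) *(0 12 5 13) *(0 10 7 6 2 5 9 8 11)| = 6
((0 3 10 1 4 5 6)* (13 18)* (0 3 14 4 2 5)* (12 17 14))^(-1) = ((0 12 17 14 4)(1 2 5 6 3 10)(13 18))^(-1) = (0 4 14 17 12)(1 10 3 6 5 2)(13 18)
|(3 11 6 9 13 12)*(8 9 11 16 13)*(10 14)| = |(3 16 13 12)(6 11)(8 9)(10 14)| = 4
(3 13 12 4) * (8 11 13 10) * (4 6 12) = (3 10 8 11 13 4)(6 12) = [0, 1, 2, 10, 3, 5, 12, 7, 11, 9, 8, 13, 6, 4]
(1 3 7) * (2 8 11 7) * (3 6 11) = (1 6 11 7)(2 8 3) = [0, 6, 8, 2, 4, 5, 11, 1, 3, 9, 10, 7]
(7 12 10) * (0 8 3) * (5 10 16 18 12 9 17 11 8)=(0 5 10 7 9 17 11 8 3)(12 16 18)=[5, 1, 2, 0, 4, 10, 6, 9, 3, 17, 7, 8, 16, 13, 14, 15, 18, 11, 12]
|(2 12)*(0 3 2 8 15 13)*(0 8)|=12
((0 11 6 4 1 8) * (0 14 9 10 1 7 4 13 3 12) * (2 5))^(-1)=(0 12 3 13 6 11)(1 10 9 14 8)(2 5)(4 7)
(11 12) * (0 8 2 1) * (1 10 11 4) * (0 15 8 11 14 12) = [11, 15, 10, 3, 1, 5, 6, 7, 2, 9, 14, 0, 4, 13, 12, 8] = (0 11)(1 15 8 2 10 14 12 4)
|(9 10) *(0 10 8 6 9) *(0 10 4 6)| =5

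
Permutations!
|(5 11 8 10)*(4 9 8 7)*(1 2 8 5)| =|(1 2 8 10)(4 9 5 11 7)| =20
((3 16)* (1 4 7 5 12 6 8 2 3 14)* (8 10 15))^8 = ((1 4 7 5 12 6 10 15 8 2 3 16 14))^8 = (1 8 5 16 10 4 2 12 14 15 7 3 6)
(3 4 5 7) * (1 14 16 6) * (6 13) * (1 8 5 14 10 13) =(1 10 13 6 8 5 7 3 4 14 16) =[0, 10, 2, 4, 14, 7, 8, 3, 5, 9, 13, 11, 12, 6, 16, 15, 1]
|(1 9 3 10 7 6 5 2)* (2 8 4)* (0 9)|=|(0 9 3 10 7 6 5 8 4 2 1)|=11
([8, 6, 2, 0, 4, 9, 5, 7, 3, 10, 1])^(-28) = (0 3 8)(1 5 10 6 9)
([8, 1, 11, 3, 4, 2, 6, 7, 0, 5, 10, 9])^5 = (0 8)(2 11 9 5)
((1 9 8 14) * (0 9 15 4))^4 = ((0 9 8 14 1 15 4))^4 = (0 1 9 15 8 4 14)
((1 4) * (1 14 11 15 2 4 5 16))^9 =(16)(2 15 11 14 4)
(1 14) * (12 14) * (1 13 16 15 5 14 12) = [0, 1, 2, 3, 4, 14, 6, 7, 8, 9, 10, 11, 12, 16, 13, 5, 15] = (5 14 13 16 15)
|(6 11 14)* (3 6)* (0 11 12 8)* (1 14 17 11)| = 14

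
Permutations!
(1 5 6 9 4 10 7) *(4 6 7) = (1 5 7)(4 10)(6 9) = [0, 5, 2, 3, 10, 7, 9, 1, 8, 6, 4]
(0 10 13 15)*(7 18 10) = (0 7 18 10 13 15) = [7, 1, 2, 3, 4, 5, 6, 18, 8, 9, 13, 11, 12, 15, 14, 0, 16, 17, 10]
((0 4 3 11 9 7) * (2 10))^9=((0 4 3 11 9 7)(2 10))^9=(0 11)(2 10)(3 7)(4 9)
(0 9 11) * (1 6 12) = [9, 6, 2, 3, 4, 5, 12, 7, 8, 11, 10, 0, 1] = (0 9 11)(1 6 12)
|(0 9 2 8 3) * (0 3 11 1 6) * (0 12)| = |(0 9 2 8 11 1 6 12)| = 8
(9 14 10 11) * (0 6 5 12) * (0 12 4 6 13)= (0 13)(4 6 5)(9 14 10 11)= [13, 1, 2, 3, 6, 4, 5, 7, 8, 14, 11, 9, 12, 0, 10]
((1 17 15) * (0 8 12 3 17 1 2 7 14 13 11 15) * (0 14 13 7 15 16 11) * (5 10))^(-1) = ((0 8 12 3 17 14 7 13)(2 15)(5 10)(11 16))^(-1) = (0 13 7 14 17 3 12 8)(2 15)(5 10)(11 16)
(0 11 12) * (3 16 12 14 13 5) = [11, 1, 2, 16, 4, 3, 6, 7, 8, 9, 10, 14, 0, 5, 13, 15, 12] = (0 11 14 13 5 3 16 12)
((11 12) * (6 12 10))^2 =((6 12 11 10))^2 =(6 11)(10 12)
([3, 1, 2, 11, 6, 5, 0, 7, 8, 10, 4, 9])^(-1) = (0 6 4 10 9 11 3)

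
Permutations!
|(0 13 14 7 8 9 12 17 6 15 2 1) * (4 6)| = 13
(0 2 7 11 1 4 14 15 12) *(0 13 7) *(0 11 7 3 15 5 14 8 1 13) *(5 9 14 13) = [2, 4, 11, 15, 8, 13, 6, 7, 1, 14, 10, 5, 0, 3, 9, 12] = (0 2 11 5 13 3 15 12)(1 4 8)(9 14)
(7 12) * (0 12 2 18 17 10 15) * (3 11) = [12, 1, 18, 11, 4, 5, 6, 2, 8, 9, 15, 3, 7, 13, 14, 0, 16, 10, 17] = (0 12 7 2 18 17 10 15)(3 11)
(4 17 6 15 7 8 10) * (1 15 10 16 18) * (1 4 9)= [0, 15, 2, 3, 17, 5, 10, 8, 16, 1, 9, 11, 12, 13, 14, 7, 18, 6, 4]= (1 15 7 8 16 18 4 17 6 10 9)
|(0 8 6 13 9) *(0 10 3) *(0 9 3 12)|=|(0 8 6 13 3 9 10 12)|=8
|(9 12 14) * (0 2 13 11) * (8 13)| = 15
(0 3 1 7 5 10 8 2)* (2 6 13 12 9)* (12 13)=(13)(0 3 1 7 5 10 8 6 12 9 2)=[3, 7, 0, 1, 4, 10, 12, 5, 6, 2, 8, 11, 9, 13]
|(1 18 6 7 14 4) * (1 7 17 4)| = 7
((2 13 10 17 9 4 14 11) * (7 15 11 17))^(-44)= (17)(2 15 10)(7 13 11)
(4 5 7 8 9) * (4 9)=(9)(4 5 7 8)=[0, 1, 2, 3, 5, 7, 6, 8, 4, 9]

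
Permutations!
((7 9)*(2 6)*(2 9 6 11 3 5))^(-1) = (2 5 3 11)(6 7 9)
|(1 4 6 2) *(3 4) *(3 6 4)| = |(1 6 2)| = 3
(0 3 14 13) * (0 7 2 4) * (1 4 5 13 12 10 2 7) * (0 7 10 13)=(0 3 14 12 13 1 4 7 10 2 5)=[3, 4, 5, 14, 7, 0, 6, 10, 8, 9, 2, 11, 13, 1, 12]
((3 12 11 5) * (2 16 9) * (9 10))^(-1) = (2 9 10 16)(3 5 11 12)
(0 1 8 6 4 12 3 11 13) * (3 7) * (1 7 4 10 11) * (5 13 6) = (0 7 3 1 8 5 13)(4 12)(6 10 11) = [7, 8, 2, 1, 12, 13, 10, 3, 5, 9, 11, 6, 4, 0]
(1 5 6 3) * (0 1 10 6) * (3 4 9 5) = (0 1 3 10 6 4 9 5) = [1, 3, 2, 10, 9, 0, 4, 7, 8, 5, 6]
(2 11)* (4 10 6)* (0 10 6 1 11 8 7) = (0 10 1 11 2 8 7)(4 6) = [10, 11, 8, 3, 6, 5, 4, 0, 7, 9, 1, 2]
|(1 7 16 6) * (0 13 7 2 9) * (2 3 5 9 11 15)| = |(0 13 7 16 6 1 3 5 9)(2 11 15)| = 9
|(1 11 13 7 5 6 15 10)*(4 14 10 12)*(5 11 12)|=|(1 12 4 14 10)(5 6 15)(7 11 13)|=15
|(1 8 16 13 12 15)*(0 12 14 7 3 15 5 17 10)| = |(0 12 5 17 10)(1 8 16 13 14 7 3 15)| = 40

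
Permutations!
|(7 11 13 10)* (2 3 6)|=|(2 3 6)(7 11 13 10)|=12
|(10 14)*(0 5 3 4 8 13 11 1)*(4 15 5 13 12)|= 12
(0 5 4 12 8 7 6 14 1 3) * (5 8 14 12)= (0 8 7 6 12 14 1 3)(4 5)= [8, 3, 2, 0, 5, 4, 12, 6, 7, 9, 10, 11, 14, 13, 1]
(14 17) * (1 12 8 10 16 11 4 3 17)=(1 12 8 10 16 11 4 3 17 14)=[0, 12, 2, 17, 3, 5, 6, 7, 10, 9, 16, 4, 8, 13, 1, 15, 11, 14]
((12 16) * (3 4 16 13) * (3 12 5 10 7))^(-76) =((3 4 16 5 10 7)(12 13))^(-76) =(3 16 10)(4 5 7)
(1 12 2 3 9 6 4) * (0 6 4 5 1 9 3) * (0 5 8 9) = (0 6 8 9 4)(1 12 2 5) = [6, 12, 5, 3, 0, 1, 8, 7, 9, 4, 10, 11, 2]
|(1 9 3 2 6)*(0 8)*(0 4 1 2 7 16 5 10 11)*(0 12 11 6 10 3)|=|(0 8 4 1 9)(2 10 6)(3 7 16 5)(11 12)|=60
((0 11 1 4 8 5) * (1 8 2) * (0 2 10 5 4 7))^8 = (0 7 1 2 5 10 4 8 11)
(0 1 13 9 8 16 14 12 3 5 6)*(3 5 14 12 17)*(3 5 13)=(0 1 3 14 17 5 6)(8 16 12 13 9)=[1, 3, 2, 14, 4, 6, 0, 7, 16, 8, 10, 11, 13, 9, 17, 15, 12, 5]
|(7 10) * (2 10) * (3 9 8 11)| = 12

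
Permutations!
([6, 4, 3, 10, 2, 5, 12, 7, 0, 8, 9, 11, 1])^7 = (0 10 4 6 9 2 12 8 3 1)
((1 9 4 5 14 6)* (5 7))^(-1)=(1 6 14 5 7 4 9)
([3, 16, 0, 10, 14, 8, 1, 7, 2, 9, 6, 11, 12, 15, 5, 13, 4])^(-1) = [2, 6, 8, 0, 16, 14, 10, 7, 5, 9, 3, 11, 12, 15, 4, 13, 1]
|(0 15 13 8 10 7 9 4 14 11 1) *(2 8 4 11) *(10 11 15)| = 12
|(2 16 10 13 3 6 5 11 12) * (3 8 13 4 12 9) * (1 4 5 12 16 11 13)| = 42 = |(1 4 16 10 5 13 8)(2 11 9 3 6 12)|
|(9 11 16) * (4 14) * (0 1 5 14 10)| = 6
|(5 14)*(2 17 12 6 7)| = 10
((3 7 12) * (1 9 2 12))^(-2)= ((1 9 2 12 3 7))^(-2)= (1 3 2)(7 12 9)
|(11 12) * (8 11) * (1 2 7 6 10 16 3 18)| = 24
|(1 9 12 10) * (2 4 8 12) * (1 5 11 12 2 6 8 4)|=20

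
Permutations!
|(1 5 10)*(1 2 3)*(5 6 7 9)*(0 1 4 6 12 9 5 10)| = |(0 1 12 9 10 2 3 4 6 7 5)| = 11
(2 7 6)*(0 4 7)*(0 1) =(0 4 7 6 2 1) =[4, 0, 1, 3, 7, 5, 2, 6]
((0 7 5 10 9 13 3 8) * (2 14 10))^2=(0 5 14 9 3)(2 10 13 8 7)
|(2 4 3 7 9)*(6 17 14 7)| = 8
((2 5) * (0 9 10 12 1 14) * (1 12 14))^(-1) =((0 9 10 14)(2 5))^(-1) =(0 14 10 9)(2 5)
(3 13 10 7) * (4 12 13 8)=(3 8 4 12 13 10 7)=[0, 1, 2, 8, 12, 5, 6, 3, 4, 9, 7, 11, 13, 10]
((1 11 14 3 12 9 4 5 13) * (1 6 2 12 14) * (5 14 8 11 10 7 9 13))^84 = (1 9 3)(4 8 10)(7 14 11) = ((1 10 7 9 4 14 3 8 11)(2 12 13 6))^84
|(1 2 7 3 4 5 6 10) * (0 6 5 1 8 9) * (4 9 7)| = 21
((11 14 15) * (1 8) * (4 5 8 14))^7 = (15)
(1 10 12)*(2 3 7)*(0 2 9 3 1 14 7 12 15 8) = [2, 10, 1, 12, 4, 5, 6, 9, 0, 3, 15, 11, 14, 13, 7, 8] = (0 2 1 10 15 8)(3 12 14 7 9)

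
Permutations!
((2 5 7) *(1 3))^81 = ((1 3)(2 5 7))^81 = (7)(1 3)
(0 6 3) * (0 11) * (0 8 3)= [6, 1, 2, 11, 4, 5, 0, 7, 3, 9, 10, 8]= (0 6)(3 11 8)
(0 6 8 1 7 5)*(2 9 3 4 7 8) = [6, 8, 9, 4, 7, 0, 2, 5, 1, 3] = (0 6 2 9 3 4 7 5)(1 8)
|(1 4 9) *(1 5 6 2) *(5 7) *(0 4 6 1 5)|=|(0 4 9 7)(1 6 2 5)|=4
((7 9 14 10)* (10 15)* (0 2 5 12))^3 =(0 12 5 2)(7 15 9 10 14)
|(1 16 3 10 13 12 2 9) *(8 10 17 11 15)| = 12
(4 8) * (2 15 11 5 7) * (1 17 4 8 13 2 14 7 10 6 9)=[0, 17, 15, 3, 13, 10, 9, 14, 8, 1, 6, 5, 12, 2, 7, 11, 16, 4]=(1 17 4 13 2 15 11 5 10 6 9)(7 14)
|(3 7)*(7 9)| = |(3 9 7)| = 3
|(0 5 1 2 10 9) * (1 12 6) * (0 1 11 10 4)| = 10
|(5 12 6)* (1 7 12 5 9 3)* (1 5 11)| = |(1 7 12 6 9 3 5 11)| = 8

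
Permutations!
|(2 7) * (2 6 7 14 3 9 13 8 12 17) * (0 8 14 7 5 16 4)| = 20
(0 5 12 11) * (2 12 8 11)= (0 5 8 11)(2 12)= [5, 1, 12, 3, 4, 8, 6, 7, 11, 9, 10, 0, 2]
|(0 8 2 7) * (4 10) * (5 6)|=4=|(0 8 2 7)(4 10)(5 6)|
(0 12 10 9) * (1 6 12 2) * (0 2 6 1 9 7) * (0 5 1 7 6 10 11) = (0 10 6 12 11)(1 7 5)(2 9) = [10, 7, 9, 3, 4, 1, 12, 5, 8, 2, 6, 0, 11]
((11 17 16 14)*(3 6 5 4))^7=(3 4 5 6)(11 14 16 17)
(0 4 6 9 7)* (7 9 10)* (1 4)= [1, 4, 2, 3, 6, 5, 10, 0, 8, 9, 7]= (0 1 4 6 10 7)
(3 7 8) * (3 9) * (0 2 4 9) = (0 2 4 9 3 7 8) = [2, 1, 4, 7, 9, 5, 6, 8, 0, 3]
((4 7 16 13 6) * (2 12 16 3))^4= (2 6)(3 13)(4 12)(7 16)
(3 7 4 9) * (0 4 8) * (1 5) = (0 4 9 3 7 8)(1 5) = [4, 5, 2, 7, 9, 1, 6, 8, 0, 3]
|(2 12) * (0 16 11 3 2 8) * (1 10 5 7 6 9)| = |(0 16 11 3 2 12 8)(1 10 5 7 6 9)| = 42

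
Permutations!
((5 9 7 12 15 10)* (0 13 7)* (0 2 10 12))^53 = (0 7 13)(2 10 5 9)(12 15)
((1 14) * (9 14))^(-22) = ((1 9 14))^(-22) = (1 14 9)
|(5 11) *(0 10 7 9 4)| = 10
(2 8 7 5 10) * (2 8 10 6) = (2 10 8 7 5 6) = [0, 1, 10, 3, 4, 6, 2, 5, 7, 9, 8]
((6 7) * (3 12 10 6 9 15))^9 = (3 10 7 15 12 6 9)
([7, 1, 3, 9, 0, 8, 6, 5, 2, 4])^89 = (0 7 5 8 2 3 9 4)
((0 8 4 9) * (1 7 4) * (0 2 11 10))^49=(0 4 10 7 11 1 2 8 9)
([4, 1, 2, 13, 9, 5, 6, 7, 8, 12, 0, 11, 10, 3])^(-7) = [12, 1, 2, 13, 10, 5, 6, 7, 8, 0, 9, 11, 4, 3]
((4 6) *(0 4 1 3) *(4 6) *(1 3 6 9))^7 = (0 1 3 9 6)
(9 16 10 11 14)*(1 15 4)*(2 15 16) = [0, 16, 15, 3, 1, 5, 6, 7, 8, 2, 11, 14, 12, 13, 9, 4, 10] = (1 16 10 11 14 9 2 15 4)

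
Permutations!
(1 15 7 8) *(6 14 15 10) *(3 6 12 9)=[0, 10, 2, 6, 4, 5, 14, 8, 1, 3, 12, 11, 9, 13, 15, 7]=(1 10 12 9 3 6 14 15 7 8)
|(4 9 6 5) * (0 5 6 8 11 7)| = 7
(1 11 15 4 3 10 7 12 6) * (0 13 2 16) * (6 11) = (0 13 2 16)(1 6)(3 10 7 12 11 15 4) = [13, 6, 16, 10, 3, 5, 1, 12, 8, 9, 7, 15, 11, 2, 14, 4, 0]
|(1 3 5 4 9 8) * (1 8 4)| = |(1 3 5)(4 9)| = 6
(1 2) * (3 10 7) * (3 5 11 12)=(1 2)(3 10 7 5 11 12)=[0, 2, 1, 10, 4, 11, 6, 5, 8, 9, 7, 12, 3]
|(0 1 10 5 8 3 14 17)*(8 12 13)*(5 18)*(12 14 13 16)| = |(0 1 10 18 5 14 17)(3 13 8)(12 16)| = 42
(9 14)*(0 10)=[10, 1, 2, 3, 4, 5, 6, 7, 8, 14, 0, 11, 12, 13, 9]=(0 10)(9 14)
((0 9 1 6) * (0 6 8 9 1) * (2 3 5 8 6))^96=(9)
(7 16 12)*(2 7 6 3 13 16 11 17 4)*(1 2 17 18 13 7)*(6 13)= (1 2)(3 7 11 18 6)(4 17)(12 13 16)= [0, 2, 1, 7, 17, 5, 3, 11, 8, 9, 10, 18, 13, 16, 14, 15, 12, 4, 6]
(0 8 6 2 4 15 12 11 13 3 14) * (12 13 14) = (0 8 6 2 4 15 13 3 12 11 14) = [8, 1, 4, 12, 15, 5, 2, 7, 6, 9, 10, 14, 11, 3, 0, 13]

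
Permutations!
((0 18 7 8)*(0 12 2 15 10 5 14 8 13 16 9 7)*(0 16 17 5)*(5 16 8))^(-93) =((0 18 8 12 2 15 10)(5 14)(7 13 17 16 9))^(-93) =(0 15 12 18 10 2 8)(5 14)(7 17 9 13 16)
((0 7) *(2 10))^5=(0 7)(2 10)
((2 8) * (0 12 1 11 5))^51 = ((0 12 1 11 5)(2 8))^51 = (0 12 1 11 5)(2 8)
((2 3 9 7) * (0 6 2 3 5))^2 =(0 2)(3 7 9)(5 6)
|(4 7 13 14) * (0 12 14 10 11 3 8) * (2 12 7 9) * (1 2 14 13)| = |(0 7 1 2 12 13 10 11 3 8)(4 9 14)| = 30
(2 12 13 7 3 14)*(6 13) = (2 12 6 13 7 3 14) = [0, 1, 12, 14, 4, 5, 13, 3, 8, 9, 10, 11, 6, 7, 2]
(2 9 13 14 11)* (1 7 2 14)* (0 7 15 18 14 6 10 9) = (0 7 2)(1 15 18 14 11 6 10 9 13) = [7, 15, 0, 3, 4, 5, 10, 2, 8, 13, 9, 6, 12, 1, 11, 18, 16, 17, 14]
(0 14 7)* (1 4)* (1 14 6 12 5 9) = (0 6 12 5 9 1 4 14 7) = [6, 4, 2, 3, 14, 9, 12, 0, 8, 1, 10, 11, 5, 13, 7]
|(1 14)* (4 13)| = |(1 14)(4 13)| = 2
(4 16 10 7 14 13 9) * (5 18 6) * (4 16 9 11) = [0, 1, 2, 3, 9, 18, 5, 14, 8, 16, 7, 4, 12, 11, 13, 15, 10, 17, 6] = (4 9 16 10 7 14 13 11)(5 18 6)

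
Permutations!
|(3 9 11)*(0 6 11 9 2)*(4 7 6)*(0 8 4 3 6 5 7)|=|(0 3 2 8 4)(5 7)(6 11)|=10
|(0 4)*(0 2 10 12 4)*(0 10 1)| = 6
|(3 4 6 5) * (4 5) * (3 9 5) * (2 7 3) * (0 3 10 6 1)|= |(0 3 2 7 10 6 4 1)(5 9)|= 8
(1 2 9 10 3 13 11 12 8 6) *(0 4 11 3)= (0 4 11 12 8 6 1 2 9 10)(3 13)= [4, 2, 9, 13, 11, 5, 1, 7, 6, 10, 0, 12, 8, 3]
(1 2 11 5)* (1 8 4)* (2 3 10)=(1 3 10 2 11 5 8 4)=[0, 3, 11, 10, 1, 8, 6, 7, 4, 9, 2, 5]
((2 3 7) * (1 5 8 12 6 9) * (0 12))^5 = (0 5 9 12 8 1 6)(2 7 3)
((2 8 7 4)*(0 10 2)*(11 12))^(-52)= (12)(0 2 7)(4 10 8)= ((0 10 2 8 7 4)(11 12))^(-52)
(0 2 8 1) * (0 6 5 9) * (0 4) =[2, 6, 8, 3, 0, 9, 5, 7, 1, 4] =(0 2 8 1 6 5 9 4)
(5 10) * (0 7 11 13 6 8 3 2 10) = [7, 1, 10, 2, 4, 0, 8, 11, 3, 9, 5, 13, 12, 6] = (0 7 11 13 6 8 3 2 10 5)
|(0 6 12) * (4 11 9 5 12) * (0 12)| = 6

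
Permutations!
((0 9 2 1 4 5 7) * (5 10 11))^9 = (11)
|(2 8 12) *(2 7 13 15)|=|(2 8 12 7 13 15)|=6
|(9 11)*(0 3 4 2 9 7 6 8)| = 9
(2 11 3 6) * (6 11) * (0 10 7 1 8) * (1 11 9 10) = (0 1 8)(2 6)(3 9 10 7 11) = [1, 8, 6, 9, 4, 5, 2, 11, 0, 10, 7, 3]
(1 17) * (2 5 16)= [0, 17, 5, 3, 4, 16, 6, 7, 8, 9, 10, 11, 12, 13, 14, 15, 2, 1]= (1 17)(2 5 16)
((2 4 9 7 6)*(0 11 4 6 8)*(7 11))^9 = (11)(2 6)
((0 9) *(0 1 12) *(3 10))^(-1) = (0 12 1 9)(3 10)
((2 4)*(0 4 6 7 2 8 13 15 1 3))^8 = (0 4 8 13 15 1 3)(2 7 6)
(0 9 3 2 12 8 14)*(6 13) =(0 9 3 2 12 8 14)(6 13) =[9, 1, 12, 2, 4, 5, 13, 7, 14, 3, 10, 11, 8, 6, 0]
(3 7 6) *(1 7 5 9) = [0, 7, 2, 5, 4, 9, 3, 6, 8, 1] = (1 7 6 3 5 9)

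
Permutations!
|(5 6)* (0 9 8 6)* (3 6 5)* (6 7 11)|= 4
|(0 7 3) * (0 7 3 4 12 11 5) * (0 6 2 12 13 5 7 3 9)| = |(0 9)(2 12 11 7 4 13 5 6)| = 8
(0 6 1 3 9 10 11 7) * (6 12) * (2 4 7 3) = (0 12 6 1 2 4 7)(3 9 10 11) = [12, 2, 4, 9, 7, 5, 1, 0, 8, 10, 11, 3, 6]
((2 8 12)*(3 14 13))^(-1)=(2 12 8)(3 13 14)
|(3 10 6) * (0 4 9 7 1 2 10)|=|(0 4 9 7 1 2 10 6 3)|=9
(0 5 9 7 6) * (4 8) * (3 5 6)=(0 6)(3 5 9 7)(4 8)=[6, 1, 2, 5, 8, 9, 0, 3, 4, 7]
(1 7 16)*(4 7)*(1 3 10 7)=(1 4)(3 10 7 16)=[0, 4, 2, 10, 1, 5, 6, 16, 8, 9, 7, 11, 12, 13, 14, 15, 3]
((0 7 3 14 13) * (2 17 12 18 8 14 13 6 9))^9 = ((0 7 3 13)(2 17 12 18 8 14 6 9))^9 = (0 7 3 13)(2 17 12 18 8 14 6 9)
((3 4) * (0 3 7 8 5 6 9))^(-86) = (0 4 8 6)(3 7 5 9)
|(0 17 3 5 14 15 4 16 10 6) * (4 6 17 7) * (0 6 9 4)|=18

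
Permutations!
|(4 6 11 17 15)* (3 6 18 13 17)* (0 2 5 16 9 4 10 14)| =|(0 2 5 16 9 4 18 13 17 15 10 14)(3 6 11)| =12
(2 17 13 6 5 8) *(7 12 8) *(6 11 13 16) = (2 17 16 6 5 7 12 8)(11 13) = [0, 1, 17, 3, 4, 7, 5, 12, 2, 9, 10, 13, 8, 11, 14, 15, 6, 16]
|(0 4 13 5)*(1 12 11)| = 12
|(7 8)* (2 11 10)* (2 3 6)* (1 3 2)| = 6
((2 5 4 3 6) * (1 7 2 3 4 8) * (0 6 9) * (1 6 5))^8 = ((0 5 8 6 3 9)(1 7 2))^8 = (0 8 3)(1 2 7)(5 6 9)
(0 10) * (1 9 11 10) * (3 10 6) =[1, 9, 2, 10, 4, 5, 3, 7, 8, 11, 0, 6] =(0 1 9 11 6 3 10)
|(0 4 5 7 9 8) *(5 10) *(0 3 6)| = 9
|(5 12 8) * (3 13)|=6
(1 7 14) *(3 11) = (1 7 14)(3 11) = [0, 7, 2, 11, 4, 5, 6, 14, 8, 9, 10, 3, 12, 13, 1]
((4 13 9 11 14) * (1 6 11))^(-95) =((1 6 11 14 4 13 9))^(-95) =(1 14 9 11 13 6 4)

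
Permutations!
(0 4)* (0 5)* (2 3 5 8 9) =[4, 1, 3, 5, 8, 0, 6, 7, 9, 2] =(0 4 8 9 2 3 5)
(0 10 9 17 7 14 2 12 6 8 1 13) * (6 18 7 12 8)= (0 10 9 17 12 18 7 14 2 8 1 13)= [10, 13, 8, 3, 4, 5, 6, 14, 1, 17, 9, 11, 18, 0, 2, 15, 16, 12, 7]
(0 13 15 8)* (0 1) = (0 13 15 8 1) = [13, 0, 2, 3, 4, 5, 6, 7, 1, 9, 10, 11, 12, 15, 14, 8]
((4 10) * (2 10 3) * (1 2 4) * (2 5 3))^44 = (1 3 2)(4 10 5)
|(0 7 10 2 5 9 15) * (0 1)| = |(0 7 10 2 5 9 15 1)| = 8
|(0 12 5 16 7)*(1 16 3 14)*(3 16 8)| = |(0 12 5 16 7)(1 8 3 14)| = 20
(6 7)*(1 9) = (1 9)(6 7) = [0, 9, 2, 3, 4, 5, 7, 6, 8, 1]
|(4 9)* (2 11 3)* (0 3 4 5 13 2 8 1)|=|(0 3 8 1)(2 11 4 9 5 13)|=12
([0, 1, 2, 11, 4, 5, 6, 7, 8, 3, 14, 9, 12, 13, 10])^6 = [0, 1, 2, 3, 4, 5, 6, 7, 8, 9, 10, 11, 12, 13, 14]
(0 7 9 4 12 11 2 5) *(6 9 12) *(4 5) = [7, 1, 4, 3, 6, 0, 9, 12, 8, 5, 10, 2, 11] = (0 7 12 11 2 4 6 9 5)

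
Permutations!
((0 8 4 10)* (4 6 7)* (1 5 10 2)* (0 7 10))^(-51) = (0 10 2)(1 8 7)(4 5 6)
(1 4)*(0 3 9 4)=(0 3 9 4 1)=[3, 0, 2, 9, 1, 5, 6, 7, 8, 4]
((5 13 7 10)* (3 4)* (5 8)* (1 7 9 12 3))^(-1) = (1 4 3 12 9 13 5 8 10 7)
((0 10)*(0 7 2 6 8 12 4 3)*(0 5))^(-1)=(0 5 3 4 12 8 6 2 7 10)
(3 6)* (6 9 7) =[0, 1, 2, 9, 4, 5, 3, 6, 8, 7] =(3 9 7 6)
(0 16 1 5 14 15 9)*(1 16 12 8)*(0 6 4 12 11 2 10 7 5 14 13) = (16)(0 11 2 10 7 5 13)(1 14 15 9 6 4 12 8) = [11, 14, 10, 3, 12, 13, 4, 5, 1, 6, 7, 2, 8, 0, 15, 9, 16]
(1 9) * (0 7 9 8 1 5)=(0 7 9 5)(1 8)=[7, 8, 2, 3, 4, 0, 6, 9, 1, 5]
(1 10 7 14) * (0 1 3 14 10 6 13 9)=(0 1 6 13 9)(3 14)(7 10)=[1, 6, 2, 14, 4, 5, 13, 10, 8, 0, 7, 11, 12, 9, 3]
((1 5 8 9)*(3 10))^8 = ((1 5 8 9)(3 10))^8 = (10)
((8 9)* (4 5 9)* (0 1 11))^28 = ((0 1 11)(4 5 9 8))^28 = (0 1 11)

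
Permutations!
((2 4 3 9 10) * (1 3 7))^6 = (1 7 4 2 10 9 3)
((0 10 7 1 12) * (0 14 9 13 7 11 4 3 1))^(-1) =((0 10 11 4 3 1 12 14 9 13 7))^(-1) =(0 7 13 9 14 12 1 3 4 11 10)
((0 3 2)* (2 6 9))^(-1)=(0 2 9 6 3)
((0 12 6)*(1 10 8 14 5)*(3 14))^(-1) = (0 6 12)(1 5 14 3 8 10)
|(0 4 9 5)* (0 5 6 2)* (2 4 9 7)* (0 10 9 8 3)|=|(0 8 3)(2 10 9 6 4 7)|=6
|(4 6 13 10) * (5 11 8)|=12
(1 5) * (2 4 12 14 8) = [0, 5, 4, 3, 12, 1, 6, 7, 2, 9, 10, 11, 14, 13, 8] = (1 5)(2 4 12 14 8)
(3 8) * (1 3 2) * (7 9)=(1 3 8 2)(7 9)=[0, 3, 1, 8, 4, 5, 6, 9, 2, 7]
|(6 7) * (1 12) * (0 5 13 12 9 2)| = |(0 5 13 12 1 9 2)(6 7)| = 14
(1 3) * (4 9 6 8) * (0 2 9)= (0 2 9 6 8 4)(1 3)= [2, 3, 9, 1, 0, 5, 8, 7, 4, 6]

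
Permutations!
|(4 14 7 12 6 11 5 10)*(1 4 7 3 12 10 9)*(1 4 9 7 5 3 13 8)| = 12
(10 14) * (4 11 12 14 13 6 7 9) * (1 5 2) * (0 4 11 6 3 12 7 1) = (0 4 6 1 5 2)(3 12 14 10 13)(7 9 11) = [4, 5, 0, 12, 6, 2, 1, 9, 8, 11, 13, 7, 14, 3, 10]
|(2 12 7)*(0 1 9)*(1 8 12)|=7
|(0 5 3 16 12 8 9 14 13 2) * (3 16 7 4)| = 9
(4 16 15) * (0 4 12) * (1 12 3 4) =(0 1 12)(3 4 16 15) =[1, 12, 2, 4, 16, 5, 6, 7, 8, 9, 10, 11, 0, 13, 14, 3, 15]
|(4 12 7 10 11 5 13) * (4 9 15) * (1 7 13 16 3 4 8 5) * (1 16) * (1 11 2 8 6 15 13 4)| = 18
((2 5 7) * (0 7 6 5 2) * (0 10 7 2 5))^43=(0 6 5 2)(7 10)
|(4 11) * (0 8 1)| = |(0 8 1)(4 11)| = 6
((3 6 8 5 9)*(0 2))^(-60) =((0 2)(3 6 8 5 9))^(-60) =(9)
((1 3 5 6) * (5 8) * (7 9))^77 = ((1 3 8 5 6)(7 9))^77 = (1 8 6 3 5)(7 9)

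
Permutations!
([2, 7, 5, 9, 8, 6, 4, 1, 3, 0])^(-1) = (0 9 3 8 4 6 5 2)(1 7)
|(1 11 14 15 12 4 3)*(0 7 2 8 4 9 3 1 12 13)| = |(0 7 2 8 4 1 11 14 15 13)(3 12 9)| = 30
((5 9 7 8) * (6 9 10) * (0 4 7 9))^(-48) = (0 4 7 8 5 10 6)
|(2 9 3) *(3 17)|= |(2 9 17 3)|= 4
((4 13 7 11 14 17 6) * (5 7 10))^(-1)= ((4 13 10 5 7 11 14 17 6))^(-1)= (4 6 17 14 11 7 5 10 13)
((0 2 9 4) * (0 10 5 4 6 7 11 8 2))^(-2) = ((2 9 6 7 11 8)(4 10 5))^(-2) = (2 11 6)(4 10 5)(7 9 8)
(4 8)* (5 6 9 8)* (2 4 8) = (2 4 5 6 9) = [0, 1, 4, 3, 5, 6, 9, 7, 8, 2]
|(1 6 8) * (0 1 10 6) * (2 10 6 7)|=|(0 1)(2 10 7)(6 8)|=6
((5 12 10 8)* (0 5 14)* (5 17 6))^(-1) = (0 14 8 10 12 5 6 17)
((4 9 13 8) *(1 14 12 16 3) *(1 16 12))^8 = ((1 14)(3 16)(4 9 13 8))^8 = (16)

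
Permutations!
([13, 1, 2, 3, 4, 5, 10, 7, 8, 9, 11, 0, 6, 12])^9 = (0 6)(10 13)(11 12)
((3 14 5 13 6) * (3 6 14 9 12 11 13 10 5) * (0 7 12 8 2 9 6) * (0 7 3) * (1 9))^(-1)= (0 14 13 11 12 7 6 3)(1 2 8 9)(5 10)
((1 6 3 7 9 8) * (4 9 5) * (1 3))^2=(3 5 9)(4 8 7)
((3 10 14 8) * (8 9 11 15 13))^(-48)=((3 10 14 9 11 15 13 8))^(-48)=(15)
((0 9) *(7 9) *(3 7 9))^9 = ((0 9)(3 7))^9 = (0 9)(3 7)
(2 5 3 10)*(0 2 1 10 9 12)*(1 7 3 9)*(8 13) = (0 2 5 9 12)(1 10 7 3)(8 13) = [2, 10, 5, 1, 4, 9, 6, 3, 13, 12, 7, 11, 0, 8]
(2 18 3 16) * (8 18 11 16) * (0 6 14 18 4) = (0 6 14 18 3 8 4)(2 11 16) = [6, 1, 11, 8, 0, 5, 14, 7, 4, 9, 10, 16, 12, 13, 18, 15, 2, 17, 3]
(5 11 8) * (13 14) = (5 11 8)(13 14) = [0, 1, 2, 3, 4, 11, 6, 7, 5, 9, 10, 8, 12, 14, 13]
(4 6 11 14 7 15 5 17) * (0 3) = (0 3)(4 6 11 14 7 15 5 17) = [3, 1, 2, 0, 6, 17, 11, 15, 8, 9, 10, 14, 12, 13, 7, 5, 16, 4]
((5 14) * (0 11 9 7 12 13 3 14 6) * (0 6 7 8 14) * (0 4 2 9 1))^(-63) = ((0 11 1)(2 9 8 14 5 7 12 13 3 4))^(-63) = (2 13 5 9 3 7 8 4 12 14)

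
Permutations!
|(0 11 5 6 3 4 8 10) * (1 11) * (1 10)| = |(0 10)(1 11 5 6 3 4 8)| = 14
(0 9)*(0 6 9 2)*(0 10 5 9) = (0 2 10 5 9 6) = [2, 1, 10, 3, 4, 9, 0, 7, 8, 6, 5]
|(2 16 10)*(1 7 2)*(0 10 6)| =|(0 10 1 7 2 16 6)| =7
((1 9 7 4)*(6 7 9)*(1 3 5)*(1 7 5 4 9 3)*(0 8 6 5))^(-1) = ((0 8 6)(1 5 7 9 3 4))^(-1) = (0 6 8)(1 4 3 9 7 5)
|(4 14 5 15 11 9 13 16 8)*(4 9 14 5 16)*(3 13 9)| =9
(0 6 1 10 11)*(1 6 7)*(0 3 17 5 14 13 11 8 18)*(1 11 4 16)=(0 7 11 3 17 5 14 13 4 16 1 10 8 18)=[7, 10, 2, 17, 16, 14, 6, 11, 18, 9, 8, 3, 12, 4, 13, 15, 1, 5, 0]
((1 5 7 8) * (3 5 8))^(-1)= (1 8)(3 7 5)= ((1 8)(3 5 7))^(-1)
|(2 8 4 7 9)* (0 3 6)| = |(0 3 6)(2 8 4 7 9)| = 15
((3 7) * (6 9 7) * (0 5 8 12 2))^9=((0 5 8 12 2)(3 6 9 7))^9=(0 2 12 8 5)(3 6 9 7)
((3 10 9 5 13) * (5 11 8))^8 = ((3 10 9 11 8 5 13))^8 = (3 10 9 11 8 5 13)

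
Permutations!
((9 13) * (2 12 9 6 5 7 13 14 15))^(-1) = ((2 12 9 14 15)(5 7 13 6))^(-1) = (2 15 14 9 12)(5 6 13 7)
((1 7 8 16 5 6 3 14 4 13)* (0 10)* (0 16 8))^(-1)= ((0 10 16 5 6 3 14 4 13 1 7))^(-1)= (0 7 1 13 4 14 3 6 5 16 10)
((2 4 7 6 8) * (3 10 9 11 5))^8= (2 6 4 8 7)(3 11 10 5 9)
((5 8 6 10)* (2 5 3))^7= ((2 5 8 6 10 3))^7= (2 5 8 6 10 3)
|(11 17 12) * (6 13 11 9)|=|(6 13 11 17 12 9)|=6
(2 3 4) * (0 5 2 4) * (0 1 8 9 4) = [5, 8, 3, 1, 0, 2, 6, 7, 9, 4] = (0 5 2 3 1 8 9 4)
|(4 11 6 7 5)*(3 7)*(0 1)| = 6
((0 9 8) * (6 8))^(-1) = ((0 9 6 8))^(-1) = (0 8 6 9)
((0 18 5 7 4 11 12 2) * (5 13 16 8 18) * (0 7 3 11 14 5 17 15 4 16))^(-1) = (0 13 18 8 16 7 2 12 11 3 5 14 4 15 17)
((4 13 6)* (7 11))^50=((4 13 6)(7 11))^50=(4 6 13)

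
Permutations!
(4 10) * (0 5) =(0 5)(4 10) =[5, 1, 2, 3, 10, 0, 6, 7, 8, 9, 4]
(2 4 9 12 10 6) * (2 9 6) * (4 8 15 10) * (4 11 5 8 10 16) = (2 10)(4 6 9 12 11 5 8 15 16) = [0, 1, 10, 3, 6, 8, 9, 7, 15, 12, 2, 5, 11, 13, 14, 16, 4]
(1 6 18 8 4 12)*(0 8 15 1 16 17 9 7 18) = (0 8 4 12 16 17 9 7 18 15 1 6) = [8, 6, 2, 3, 12, 5, 0, 18, 4, 7, 10, 11, 16, 13, 14, 1, 17, 9, 15]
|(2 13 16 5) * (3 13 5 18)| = |(2 5)(3 13 16 18)| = 4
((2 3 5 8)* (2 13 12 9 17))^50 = (2 5 13 9)(3 8 12 17)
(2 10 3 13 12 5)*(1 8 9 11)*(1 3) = [0, 8, 10, 13, 4, 2, 6, 7, 9, 11, 1, 3, 5, 12] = (1 8 9 11 3 13 12 5 2 10)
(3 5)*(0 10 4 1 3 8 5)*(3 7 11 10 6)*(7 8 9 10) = [6, 8, 2, 0, 1, 9, 3, 11, 5, 10, 4, 7] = (0 6 3)(1 8 5 9 10 4)(7 11)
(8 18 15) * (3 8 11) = (3 8 18 15 11) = [0, 1, 2, 8, 4, 5, 6, 7, 18, 9, 10, 3, 12, 13, 14, 11, 16, 17, 15]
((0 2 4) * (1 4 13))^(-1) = (0 4 1 13 2)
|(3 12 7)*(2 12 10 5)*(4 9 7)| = 8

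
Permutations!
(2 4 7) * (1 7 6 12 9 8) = (1 7 2 4 6 12 9 8) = [0, 7, 4, 3, 6, 5, 12, 2, 1, 8, 10, 11, 9]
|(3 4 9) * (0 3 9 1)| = 4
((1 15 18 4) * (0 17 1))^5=((0 17 1 15 18 4))^5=(0 4 18 15 1 17)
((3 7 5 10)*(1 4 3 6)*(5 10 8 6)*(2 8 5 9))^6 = (1 2 7)(3 6 9)(4 8 10)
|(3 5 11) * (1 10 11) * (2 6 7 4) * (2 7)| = 10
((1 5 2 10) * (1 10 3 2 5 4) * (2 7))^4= (10)(2 3 7)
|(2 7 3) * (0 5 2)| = |(0 5 2 7 3)| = 5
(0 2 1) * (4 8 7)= (0 2 1)(4 8 7)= [2, 0, 1, 3, 8, 5, 6, 4, 7]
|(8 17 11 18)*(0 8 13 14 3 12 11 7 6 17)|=|(0 8)(3 12 11 18 13 14)(6 17 7)|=6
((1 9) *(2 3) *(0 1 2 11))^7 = (0 1 9 2 3 11)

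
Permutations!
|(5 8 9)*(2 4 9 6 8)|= 4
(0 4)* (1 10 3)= [4, 10, 2, 1, 0, 5, 6, 7, 8, 9, 3]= (0 4)(1 10 3)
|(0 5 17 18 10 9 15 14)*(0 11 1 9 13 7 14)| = |(0 5 17 18 10 13 7 14 11 1 9 15)| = 12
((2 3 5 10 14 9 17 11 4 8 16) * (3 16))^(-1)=((2 16)(3 5 10 14 9 17 11 4 8))^(-1)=(2 16)(3 8 4 11 17 9 14 10 5)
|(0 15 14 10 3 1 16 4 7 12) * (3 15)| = |(0 3 1 16 4 7 12)(10 15 14)| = 21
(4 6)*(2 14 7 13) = [0, 1, 14, 3, 6, 5, 4, 13, 8, 9, 10, 11, 12, 2, 7] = (2 14 7 13)(4 6)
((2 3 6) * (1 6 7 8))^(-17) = ((1 6 2 3 7 8))^(-17) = (1 6 2 3 7 8)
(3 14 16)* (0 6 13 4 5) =(0 6 13 4 5)(3 14 16) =[6, 1, 2, 14, 5, 0, 13, 7, 8, 9, 10, 11, 12, 4, 16, 15, 3]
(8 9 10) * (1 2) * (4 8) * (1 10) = [0, 2, 10, 3, 8, 5, 6, 7, 9, 1, 4] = (1 2 10 4 8 9)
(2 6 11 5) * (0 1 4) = (0 1 4)(2 6 11 5) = [1, 4, 6, 3, 0, 2, 11, 7, 8, 9, 10, 5]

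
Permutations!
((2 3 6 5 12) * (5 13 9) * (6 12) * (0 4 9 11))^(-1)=(0 11 13 6 5 9 4)(2 12 3)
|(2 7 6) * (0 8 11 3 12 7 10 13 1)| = |(0 8 11 3 12 7 6 2 10 13 1)| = 11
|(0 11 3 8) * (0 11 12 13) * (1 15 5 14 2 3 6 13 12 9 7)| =13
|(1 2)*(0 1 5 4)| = 5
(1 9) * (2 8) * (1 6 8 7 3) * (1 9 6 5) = (1 6 8 2 7 3 9 5) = [0, 6, 7, 9, 4, 1, 8, 3, 2, 5]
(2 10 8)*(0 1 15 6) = (0 1 15 6)(2 10 8) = [1, 15, 10, 3, 4, 5, 0, 7, 2, 9, 8, 11, 12, 13, 14, 6]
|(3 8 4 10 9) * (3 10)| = 6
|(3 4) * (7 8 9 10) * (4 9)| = 6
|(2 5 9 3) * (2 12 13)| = |(2 5 9 3 12 13)| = 6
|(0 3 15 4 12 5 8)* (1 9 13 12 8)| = |(0 3 15 4 8)(1 9 13 12 5)| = 5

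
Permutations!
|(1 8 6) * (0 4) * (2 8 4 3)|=7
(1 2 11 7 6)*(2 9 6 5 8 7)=(1 9 6)(2 11)(5 8 7)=[0, 9, 11, 3, 4, 8, 1, 5, 7, 6, 10, 2]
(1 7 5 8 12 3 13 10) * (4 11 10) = (1 7 5 8 12 3 13 4 11 10) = [0, 7, 2, 13, 11, 8, 6, 5, 12, 9, 1, 10, 3, 4]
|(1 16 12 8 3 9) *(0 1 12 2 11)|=|(0 1 16 2 11)(3 9 12 8)|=20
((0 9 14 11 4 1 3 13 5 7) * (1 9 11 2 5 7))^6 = (0 5 11 1 4 3 9 13 14 7 2)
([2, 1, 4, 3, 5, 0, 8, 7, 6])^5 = [2, 1, 4, 3, 5, 0, 8, 7, 6]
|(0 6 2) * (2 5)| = |(0 6 5 2)| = 4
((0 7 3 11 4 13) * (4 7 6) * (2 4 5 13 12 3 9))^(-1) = ((0 6 5 13)(2 4 12 3 11 7 9))^(-1) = (0 13 5 6)(2 9 7 11 3 12 4)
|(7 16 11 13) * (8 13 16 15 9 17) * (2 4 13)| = |(2 4 13 7 15 9 17 8)(11 16)| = 8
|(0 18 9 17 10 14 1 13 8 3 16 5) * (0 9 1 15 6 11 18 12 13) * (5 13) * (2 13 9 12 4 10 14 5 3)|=|(0 4 10 5 12 3 16 9 17 14 15 6 11 18 1)(2 13 8)|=15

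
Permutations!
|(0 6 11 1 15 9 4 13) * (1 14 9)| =|(0 6 11 14 9 4 13)(1 15)| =14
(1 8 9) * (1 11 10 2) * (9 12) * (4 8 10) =[0, 10, 1, 3, 8, 5, 6, 7, 12, 11, 2, 4, 9] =(1 10 2)(4 8 12 9 11)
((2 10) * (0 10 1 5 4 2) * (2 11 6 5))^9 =((0 10)(1 2)(4 11 6 5))^9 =(0 10)(1 2)(4 11 6 5)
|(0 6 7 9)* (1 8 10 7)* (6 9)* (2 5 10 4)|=|(0 9)(1 8 4 2 5 10 7 6)|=8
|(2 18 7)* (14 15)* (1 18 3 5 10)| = |(1 18 7 2 3 5 10)(14 15)| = 14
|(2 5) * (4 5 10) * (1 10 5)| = 6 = |(1 10 4)(2 5)|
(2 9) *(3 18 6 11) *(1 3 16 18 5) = [0, 3, 9, 5, 4, 1, 11, 7, 8, 2, 10, 16, 12, 13, 14, 15, 18, 17, 6] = (1 3 5)(2 9)(6 11 16 18)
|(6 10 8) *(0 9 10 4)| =|(0 9 10 8 6 4)| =6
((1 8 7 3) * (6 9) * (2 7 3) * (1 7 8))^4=(9)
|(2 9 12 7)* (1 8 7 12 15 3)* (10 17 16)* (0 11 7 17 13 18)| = |(0 11 7 2 9 15 3 1 8 17 16 10 13 18)| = 14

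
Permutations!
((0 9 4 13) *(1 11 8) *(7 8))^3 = (0 13 4 9)(1 8 7 11)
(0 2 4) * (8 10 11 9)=(0 2 4)(8 10 11 9)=[2, 1, 4, 3, 0, 5, 6, 7, 10, 8, 11, 9]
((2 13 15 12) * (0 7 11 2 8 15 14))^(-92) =(0 13 11)(2 7 14)(8 15 12)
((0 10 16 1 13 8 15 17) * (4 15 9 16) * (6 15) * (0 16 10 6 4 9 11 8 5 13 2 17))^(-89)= ((0 6 15)(1 2 17 16)(5 13)(8 11)(9 10))^(-89)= (0 6 15)(1 16 17 2)(5 13)(8 11)(9 10)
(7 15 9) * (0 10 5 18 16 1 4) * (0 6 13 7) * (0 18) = (0 10 5)(1 4 6 13 7 15 9 18 16) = [10, 4, 2, 3, 6, 0, 13, 15, 8, 18, 5, 11, 12, 7, 14, 9, 1, 17, 16]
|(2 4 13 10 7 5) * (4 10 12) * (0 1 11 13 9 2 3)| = |(0 1 11 13 12 4 9 2 10 7 5 3)| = 12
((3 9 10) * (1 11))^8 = ((1 11)(3 9 10))^8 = (11)(3 10 9)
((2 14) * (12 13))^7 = ((2 14)(12 13))^7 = (2 14)(12 13)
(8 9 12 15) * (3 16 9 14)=(3 16 9 12 15 8 14)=[0, 1, 2, 16, 4, 5, 6, 7, 14, 12, 10, 11, 15, 13, 3, 8, 9]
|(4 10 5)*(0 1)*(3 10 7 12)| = 6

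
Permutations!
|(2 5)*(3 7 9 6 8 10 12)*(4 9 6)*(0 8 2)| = 18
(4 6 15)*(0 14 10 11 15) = (0 14 10 11 15 4 6) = [14, 1, 2, 3, 6, 5, 0, 7, 8, 9, 11, 15, 12, 13, 10, 4]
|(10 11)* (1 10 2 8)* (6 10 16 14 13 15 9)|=11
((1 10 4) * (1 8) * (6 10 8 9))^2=(4 6)(9 10)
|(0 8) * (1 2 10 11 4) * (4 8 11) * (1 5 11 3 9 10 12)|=|(0 3 9 10 4 5 11 8)(1 2 12)|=24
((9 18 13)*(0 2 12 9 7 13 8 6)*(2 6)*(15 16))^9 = ((0 6)(2 12 9 18 8)(7 13)(15 16))^9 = (0 6)(2 8 18 9 12)(7 13)(15 16)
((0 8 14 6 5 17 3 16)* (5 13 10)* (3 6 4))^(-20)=((0 8 14 4 3 16)(5 17 6 13 10))^(-20)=(17)(0 3 14)(4 8 16)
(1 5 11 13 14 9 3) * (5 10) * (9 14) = (14)(1 10 5 11 13 9 3) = [0, 10, 2, 1, 4, 11, 6, 7, 8, 3, 5, 13, 12, 9, 14]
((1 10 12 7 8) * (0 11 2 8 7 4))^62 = (0 12 1 2)(4 10 8 11)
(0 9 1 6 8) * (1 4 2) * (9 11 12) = [11, 6, 1, 3, 2, 5, 8, 7, 0, 4, 10, 12, 9] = (0 11 12 9 4 2 1 6 8)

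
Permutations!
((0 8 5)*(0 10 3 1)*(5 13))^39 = (0 10 8 3 13 1 5)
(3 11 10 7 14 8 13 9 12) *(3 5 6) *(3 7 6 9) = [0, 1, 2, 11, 4, 9, 7, 14, 13, 12, 6, 10, 5, 3, 8] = (3 11 10 6 7 14 8 13)(5 9 12)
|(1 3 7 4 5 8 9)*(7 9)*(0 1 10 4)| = |(0 1 3 9 10 4 5 8 7)| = 9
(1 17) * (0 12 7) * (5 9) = (0 12 7)(1 17)(5 9) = [12, 17, 2, 3, 4, 9, 6, 0, 8, 5, 10, 11, 7, 13, 14, 15, 16, 1]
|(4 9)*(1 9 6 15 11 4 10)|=12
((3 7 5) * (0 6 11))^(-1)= ((0 6 11)(3 7 5))^(-1)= (0 11 6)(3 5 7)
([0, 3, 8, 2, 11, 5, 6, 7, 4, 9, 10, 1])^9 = [0, 8, 11, 4, 3, 5, 6, 7, 1, 9, 10, 2]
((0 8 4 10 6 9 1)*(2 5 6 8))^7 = ((0 2 5 6 9 1)(4 10 8))^7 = (0 2 5 6 9 1)(4 10 8)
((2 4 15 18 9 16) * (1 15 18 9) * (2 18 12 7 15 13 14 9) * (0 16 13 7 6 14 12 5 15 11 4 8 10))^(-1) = ((0 16 18 1 7 11 4 5 15 2 8 10)(6 14 9 13 12))^(-1) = (0 10 8 2 15 5 4 11 7 1 18 16)(6 12 13 9 14)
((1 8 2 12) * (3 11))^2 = (1 2)(8 12)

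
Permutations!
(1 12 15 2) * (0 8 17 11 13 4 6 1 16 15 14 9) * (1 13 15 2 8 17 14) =(0 17 11 15 8 14 9)(1 12)(2 16)(4 6 13) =[17, 12, 16, 3, 6, 5, 13, 7, 14, 0, 10, 15, 1, 4, 9, 8, 2, 11]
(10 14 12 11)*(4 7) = (4 7)(10 14 12 11) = [0, 1, 2, 3, 7, 5, 6, 4, 8, 9, 14, 10, 11, 13, 12]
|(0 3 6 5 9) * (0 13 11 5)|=|(0 3 6)(5 9 13 11)|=12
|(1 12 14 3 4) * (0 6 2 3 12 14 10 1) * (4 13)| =|(0 6 2 3 13 4)(1 14 12 10)| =12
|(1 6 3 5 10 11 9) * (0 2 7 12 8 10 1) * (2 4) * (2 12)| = 28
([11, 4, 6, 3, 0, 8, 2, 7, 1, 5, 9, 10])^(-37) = [9, 11, 6, 3, 10, 4, 2, 7, 0, 1, 8, 5]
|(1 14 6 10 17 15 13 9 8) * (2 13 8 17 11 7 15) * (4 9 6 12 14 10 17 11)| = |(1 10 4 9 11 7 15 8)(2 13 6 17)(12 14)| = 8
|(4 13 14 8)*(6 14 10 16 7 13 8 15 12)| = |(4 8)(6 14 15 12)(7 13 10 16)| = 4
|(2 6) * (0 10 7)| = |(0 10 7)(2 6)| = 6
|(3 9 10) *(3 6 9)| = 3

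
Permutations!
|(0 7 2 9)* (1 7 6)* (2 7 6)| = |(0 2 9)(1 6)| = 6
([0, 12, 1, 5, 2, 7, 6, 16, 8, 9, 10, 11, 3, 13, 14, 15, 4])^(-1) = (1 2 4 16 7 5 3 12)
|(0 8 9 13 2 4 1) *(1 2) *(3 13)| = 6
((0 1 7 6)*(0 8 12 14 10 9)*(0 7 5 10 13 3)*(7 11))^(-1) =(0 3 13 14 12 8 6 7 11 9 10 5 1)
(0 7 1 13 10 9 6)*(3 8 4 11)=(0 7 1 13 10 9 6)(3 8 4 11)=[7, 13, 2, 8, 11, 5, 0, 1, 4, 6, 9, 3, 12, 10]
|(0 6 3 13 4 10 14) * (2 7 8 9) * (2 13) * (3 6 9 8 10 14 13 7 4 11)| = |(0 9 7 10 13 11 3 2 4 14)| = 10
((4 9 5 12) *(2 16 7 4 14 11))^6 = (2 12 4)(5 7 11)(9 16 14) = ((2 16 7 4 9 5 12 14 11))^6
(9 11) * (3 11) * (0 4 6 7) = (0 4 6 7)(3 11 9) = [4, 1, 2, 11, 6, 5, 7, 0, 8, 3, 10, 9]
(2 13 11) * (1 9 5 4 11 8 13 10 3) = [0, 9, 10, 1, 11, 4, 6, 7, 13, 5, 3, 2, 12, 8] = (1 9 5 4 11 2 10 3)(8 13)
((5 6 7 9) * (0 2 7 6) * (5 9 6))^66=(9)(0 2 7 6 5)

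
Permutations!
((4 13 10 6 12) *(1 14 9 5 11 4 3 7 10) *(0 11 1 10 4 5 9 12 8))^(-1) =((0 11 5 1 14 12 3 7 4 13 10 6 8))^(-1) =(0 8 6 10 13 4 7 3 12 14 1 5 11)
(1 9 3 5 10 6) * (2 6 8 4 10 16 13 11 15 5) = (1 9 3 2 6)(4 10 8)(5 16 13 11 15) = [0, 9, 6, 2, 10, 16, 1, 7, 4, 3, 8, 15, 12, 11, 14, 5, 13]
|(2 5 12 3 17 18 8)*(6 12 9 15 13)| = |(2 5 9 15 13 6 12 3 17 18 8)| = 11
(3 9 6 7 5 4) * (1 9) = (1 9 6 7 5 4 3) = [0, 9, 2, 1, 3, 4, 7, 5, 8, 6]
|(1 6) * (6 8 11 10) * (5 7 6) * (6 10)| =|(1 8 11 6)(5 7 10)| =12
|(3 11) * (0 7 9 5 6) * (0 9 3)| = 12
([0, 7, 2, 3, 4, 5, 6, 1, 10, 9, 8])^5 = [0, 7, 2, 3, 4, 5, 6, 1, 10, 9, 8]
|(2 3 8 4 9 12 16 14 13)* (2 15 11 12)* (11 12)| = 5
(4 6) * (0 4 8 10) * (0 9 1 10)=(0 4 6 8)(1 10 9)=[4, 10, 2, 3, 6, 5, 8, 7, 0, 1, 9]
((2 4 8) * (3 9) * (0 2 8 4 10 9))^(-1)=(0 3 9 10 2)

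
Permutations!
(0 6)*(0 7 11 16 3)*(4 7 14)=(0 6 14 4 7 11 16 3)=[6, 1, 2, 0, 7, 5, 14, 11, 8, 9, 10, 16, 12, 13, 4, 15, 3]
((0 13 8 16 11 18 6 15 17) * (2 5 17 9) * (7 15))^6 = (0 6 17 18 5 11 2 16 9 8 15 13 7)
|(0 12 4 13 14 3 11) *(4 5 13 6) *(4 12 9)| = 10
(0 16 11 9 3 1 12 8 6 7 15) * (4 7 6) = (0 16 11 9 3 1 12 8 4 7 15) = [16, 12, 2, 1, 7, 5, 6, 15, 4, 3, 10, 9, 8, 13, 14, 0, 11]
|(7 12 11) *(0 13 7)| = 5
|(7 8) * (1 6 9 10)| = 4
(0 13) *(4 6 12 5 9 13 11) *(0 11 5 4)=(0 5 9 13 11)(4 6 12)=[5, 1, 2, 3, 6, 9, 12, 7, 8, 13, 10, 0, 4, 11]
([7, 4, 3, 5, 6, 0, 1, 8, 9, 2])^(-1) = [5, 6, 9, 2, 1, 3, 4, 0, 7, 8]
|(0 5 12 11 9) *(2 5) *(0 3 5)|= |(0 2)(3 5 12 11 9)|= 10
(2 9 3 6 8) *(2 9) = [0, 1, 2, 6, 4, 5, 8, 7, 9, 3] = (3 6 8 9)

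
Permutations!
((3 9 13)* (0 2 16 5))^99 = (0 5 16 2)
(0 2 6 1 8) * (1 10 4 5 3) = (0 2 6 10 4 5 3 1 8) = [2, 8, 6, 1, 5, 3, 10, 7, 0, 9, 4]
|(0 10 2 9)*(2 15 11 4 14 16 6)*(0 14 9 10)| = |(2 10 15 11 4 9 14 16 6)| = 9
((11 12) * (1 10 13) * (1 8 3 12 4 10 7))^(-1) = ((1 7)(3 12 11 4 10 13 8))^(-1) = (1 7)(3 8 13 10 4 11 12)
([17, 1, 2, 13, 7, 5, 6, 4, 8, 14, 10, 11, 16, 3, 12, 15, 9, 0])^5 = [17, 1, 2, 13, 7, 5, 6, 4, 8, 14, 10, 11, 16, 3, 12, 15, 9, 0]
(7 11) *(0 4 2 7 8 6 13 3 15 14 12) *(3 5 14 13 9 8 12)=(0 4 2 7 11 12)(3 15 13 5 14)(6 9 8)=[4, 1, 7, 15, 2, 14, 9, 11, 6, 8, 10, 12, 0, 5, 3, 13]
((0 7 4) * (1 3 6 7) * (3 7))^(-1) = (0 4 7 1)(3 6)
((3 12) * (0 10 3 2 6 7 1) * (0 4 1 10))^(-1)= (1 4)(2 12 3 10 7 6)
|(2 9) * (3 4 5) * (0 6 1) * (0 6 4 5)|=|(0 4)(1 6)(2 9)(3 5)|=2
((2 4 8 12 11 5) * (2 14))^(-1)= (2 14 5 11 12 8 4)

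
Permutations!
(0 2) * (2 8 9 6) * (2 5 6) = (0 8 9 2)(5 6) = [8, 1, 0, 3, 4, 6, 5, 7, 9, 2]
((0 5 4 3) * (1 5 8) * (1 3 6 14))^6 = ((0 8 3)(1 5 4 6 14))^6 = (1 5 4 6 14)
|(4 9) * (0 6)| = |(0 6)(4 9)| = 2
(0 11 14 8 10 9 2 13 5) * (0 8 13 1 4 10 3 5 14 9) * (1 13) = (0 11 9 2 13 14 1 4 10)(3 5 8) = [11, 4, 13, 5, 10, 8, 6, 7, 3, 2, 0, 9, 12, 14, 1]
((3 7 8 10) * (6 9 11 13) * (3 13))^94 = ((3 7 8 10 13 6 9 11))^94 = (3 9 13 8)(6 10 7 11)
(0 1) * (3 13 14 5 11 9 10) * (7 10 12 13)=(0 1)(3 7 10)(5 11 9 12 13 14)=[1, 0, 2, 7, 4, 11, 6, 10, 8, 12, 3, 9, 13, 14, 5]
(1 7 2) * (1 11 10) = (1 7 2 11 10) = [0, 7, 11, 3, 4, 5, 6, 2, 8, 9, 1, 10]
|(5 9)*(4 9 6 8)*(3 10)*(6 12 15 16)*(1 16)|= |(1 16 6 8 4 9 5 12 15)(3 10)|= 18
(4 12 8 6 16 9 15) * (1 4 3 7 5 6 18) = (1 4 12 8 18)(3 7 5 6 16 9 15) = [0, 4, 2, 7, 12, 6, 16, 5, 18, 15, 10, 11, 8, 13, 14, 3, 9, 17, 1]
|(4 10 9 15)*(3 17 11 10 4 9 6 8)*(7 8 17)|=|(3 7 8)(6 17 11 10)(9 15)|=12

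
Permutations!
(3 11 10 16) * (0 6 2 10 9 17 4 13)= (0 6 2 10 16 3 11 9 17 4 13)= [6, 1, 10, 11, 13, 5, 2, 7, 8, 17, 16, 9, 12, 0, 14, 15, 3, 4]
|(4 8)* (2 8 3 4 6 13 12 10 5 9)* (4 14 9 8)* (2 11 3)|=|(2 4)(3 14 9 11)(5 8 6 13 12 10)|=12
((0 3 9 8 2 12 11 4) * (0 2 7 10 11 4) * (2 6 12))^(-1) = (0 11 10 7 8 9 3)(4 12 6)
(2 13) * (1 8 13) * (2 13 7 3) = (13)(1 8 7 3 2) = [0, 8, 1, 2, 4, 5, 6, 3, 7, 9, 10, 11, 12, 13]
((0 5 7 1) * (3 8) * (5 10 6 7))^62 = ((0 10 6 7 1)(3 8))^62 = (0 6 1 10 7)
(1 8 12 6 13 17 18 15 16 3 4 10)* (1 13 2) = (1 8 12 6 2)(3 4 10 13 17 18 15 16) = [0, 8, 1, 4, 10, 5, 2, 7, 12, 9, 13, 11, 6, 17, 14, 16, 3, 18, 15]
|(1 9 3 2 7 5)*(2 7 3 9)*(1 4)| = |(9)(1 2 3 7 5 4)| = 6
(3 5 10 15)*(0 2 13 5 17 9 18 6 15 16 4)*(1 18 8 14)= (0 2 13 5 10 16 4)(1 18 6 15 3 17 9 8 14)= [2, 18, 13, 17, 0, 10, 15, 7, 14, 8, 16, 11, 12, 5, 1, 3, 4, 9, 6]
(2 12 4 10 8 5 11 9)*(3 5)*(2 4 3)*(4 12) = (2 4 10 8)(3 5 11 9 12) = [0, 1, 4, 5, 10, 11, 6, 7, 2, 12, 8, 9, 3]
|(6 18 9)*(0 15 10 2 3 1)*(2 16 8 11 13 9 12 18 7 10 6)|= 26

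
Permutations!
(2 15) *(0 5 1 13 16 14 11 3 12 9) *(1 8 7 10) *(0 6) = (0 5 8 7 10 1 13 16 14 11 3 12 9 6)(2 15) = [5, 13, 15, 12, 4, 8, 0, 10, 7, 6, 1, 3, 9, 16, 11, 2, 14]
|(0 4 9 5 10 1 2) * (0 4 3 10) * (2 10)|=|(0 3 2 4 9 5)(1 10)|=6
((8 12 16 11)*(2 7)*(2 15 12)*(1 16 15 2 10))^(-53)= (1 11 10 16 8)(2 7)(12 15)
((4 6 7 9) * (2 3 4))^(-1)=((2 3 4 6 7 9))^(-1)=(2 9 7 6 4 3)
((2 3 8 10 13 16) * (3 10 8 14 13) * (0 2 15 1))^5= ((0 2 10 3 14 13 16 15 1))^5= (0 13 2 16 10 15 3 1 14)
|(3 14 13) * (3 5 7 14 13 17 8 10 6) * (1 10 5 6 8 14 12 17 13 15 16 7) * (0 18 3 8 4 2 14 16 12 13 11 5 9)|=84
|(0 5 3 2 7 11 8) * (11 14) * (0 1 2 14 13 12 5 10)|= 10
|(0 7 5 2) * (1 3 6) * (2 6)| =7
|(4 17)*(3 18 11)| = 6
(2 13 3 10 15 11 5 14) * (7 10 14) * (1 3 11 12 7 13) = [0, 3, 1, 14, 4, 13, 6, 10, 8, 9, 15, 5, 7, 11, 2, 12] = (1 3 14 2)(5 13 11)(7 10 15 12)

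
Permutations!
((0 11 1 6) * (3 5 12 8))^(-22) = (0 1)(3 12)(5 8)(6 11)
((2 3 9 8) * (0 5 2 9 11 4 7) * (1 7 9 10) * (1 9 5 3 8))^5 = (0 2 7 5 1 4 9 11 10 3 8)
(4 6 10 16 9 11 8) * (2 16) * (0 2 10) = (0 2 16 9 11 8 4 6) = [2, 1, 16, 3, 6, 5, 0, 7, 4, 11, 10, 8, 12, 13, 14, 15, 9]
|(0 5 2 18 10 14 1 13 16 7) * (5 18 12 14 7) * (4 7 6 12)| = 13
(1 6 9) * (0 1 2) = (0 1 6 9 2) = [1, 6, 0, 3, 4, 5, 9, 7, 8, 2]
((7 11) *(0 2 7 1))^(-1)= (0 1 11 7 2)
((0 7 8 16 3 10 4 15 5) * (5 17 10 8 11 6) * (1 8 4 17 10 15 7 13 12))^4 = ((0 13 12 1 8 16 3 4 7 11 6 5)(10 17 15))^4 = (0 8 7)(1 4 5)(3 6 12)(10 17 15)(11 13 16)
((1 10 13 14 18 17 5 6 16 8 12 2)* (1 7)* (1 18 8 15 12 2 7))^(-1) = ((1 10 13 14 8 2)(5 6 16 15 12 7 18 17))^(-1) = (1 2 8 14 13 10)(5 17 18 7 12 15 16 6)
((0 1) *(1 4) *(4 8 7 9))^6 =(9)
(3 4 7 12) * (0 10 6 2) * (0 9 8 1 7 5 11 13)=(0 10 6 2 9 8 1 7 12 3 4 5 11 13)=[10, 7, 9, 4, 5, 11, 2, 12, 1, 8, 6, 13, 3, 0]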